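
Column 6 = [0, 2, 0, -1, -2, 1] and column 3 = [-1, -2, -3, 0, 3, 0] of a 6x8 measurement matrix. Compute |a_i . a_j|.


Inner product: 0*-1 + 2*-2 + 0*-3 + -1*0 + -2*3 + 1*0
Products: [0, -4, 0, 0, -6, 0]
Sum = -10.
|dot| = 10.

10


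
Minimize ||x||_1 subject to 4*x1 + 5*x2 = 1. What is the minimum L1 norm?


Axis intercepts:
  x1 = 1/4, x2 = 0: L1 = 1/4
  x1 = 0, x2 = 1/5: L1 = 1/5
x* = (0, 1/5)
||x*||_1 = 1/5.

1/5


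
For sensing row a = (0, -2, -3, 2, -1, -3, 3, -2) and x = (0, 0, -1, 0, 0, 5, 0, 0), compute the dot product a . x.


Non-zero terms: ['-3*-1', '-3*5']
Products: [3, -15]
y = sum = -12.

-12


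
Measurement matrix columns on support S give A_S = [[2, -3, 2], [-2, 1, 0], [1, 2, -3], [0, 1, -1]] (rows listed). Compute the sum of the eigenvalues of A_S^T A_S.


Sum of eigenvalues of A_S^T A_S = trace(A_S^T A_S) = sum of squared column norms of A_S.
A_S^T A_S diagonal: [9, 15, 14].
trace = 9 + 15 + 14 = 38.

38


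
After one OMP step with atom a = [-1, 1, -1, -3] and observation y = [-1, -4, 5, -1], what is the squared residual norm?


a^T a = 12.
a^T y = -5.
coeff = -5/12 = -5/12.
||r||^2 = 491/12.

491/12


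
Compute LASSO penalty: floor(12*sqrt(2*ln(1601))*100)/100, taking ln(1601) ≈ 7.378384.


ln(1601) ≈ 7.378384.
2*ln(n) ≈ 14.756768.
sqrt(2*ln(n)) ≈ sqrt(14.756768) ≈ 3.841454.
lambda ≈ 12*3.841454 = 46.097448.
floor(lambda*100)/100 = 46.09.

46.09


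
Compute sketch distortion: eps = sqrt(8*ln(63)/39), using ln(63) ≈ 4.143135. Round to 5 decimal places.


ln(63) ≈ 4.143135.
8*ln(N)/m ≈ 8*4.143135/39 ≈ 0.84987385.
eps = sqrt(0.84987385) ≈ 0.921886 ≈ 0.92189.

0.92189


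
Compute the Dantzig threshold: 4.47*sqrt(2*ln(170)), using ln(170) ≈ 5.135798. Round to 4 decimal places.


ln(170) ≈ 5.135798.
2*ln(n) ≈ 10.271596.
sqrt(2*ln(n)) ≈ sqrt(10.271596) ≈ 3.204933.
threshold ≈ 4.47*3.204933 = 14.32605051 ≈ 14.3261.

14.3261


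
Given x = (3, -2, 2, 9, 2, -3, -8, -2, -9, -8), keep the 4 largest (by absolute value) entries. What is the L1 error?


Sorted |x_i| descending: [9, 9, 8, 8, 3, 3, 2, 2, 2, 2]
Keep top 4: [9, 9, 8, 8]
Tail entries: [3, 3, 2, 2, 2, 2]
L1 error = sum of tail = 14.

14


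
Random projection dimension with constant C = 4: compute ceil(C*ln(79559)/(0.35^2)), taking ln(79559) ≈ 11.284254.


ln(79559) ≈ 11.284254.
eps^2 = 0.35^2 = 0.1225.
C*ln(N)/eps^2 ≈ 4*11.284254/0.1225 ≈ 368.4654.
m = ceil(368.4654) = 369.

369


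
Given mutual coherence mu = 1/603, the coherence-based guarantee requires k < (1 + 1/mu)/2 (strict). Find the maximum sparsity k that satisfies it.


1/mu = 603.
1 + 1/mu = 604.
(1 + 1/mu)/2 = 302 is an integer and the inequality is strict, so k_max = 302 - 1 = 301.

301


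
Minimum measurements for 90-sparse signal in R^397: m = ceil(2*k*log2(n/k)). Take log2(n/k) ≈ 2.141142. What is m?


log2(n/k) = log2(397/90) ≈ 2.141142.
2*k*log2(n/k) ≈ 2*90*2.141142 = 385.40556.
m = ceil(385.40556) = 386.

386


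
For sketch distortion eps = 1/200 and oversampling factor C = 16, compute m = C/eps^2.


1/eps = 200.
(1/eps)^2 = 40000.
m = 16*40000 = 640000.

640000


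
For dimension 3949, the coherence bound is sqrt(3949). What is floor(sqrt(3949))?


62^2 = 3844 <= 3949 < 3969 = 63^2, so 62 <= sqrt(3949) < 63.
floor(sqrt(3949)) = 62.

62


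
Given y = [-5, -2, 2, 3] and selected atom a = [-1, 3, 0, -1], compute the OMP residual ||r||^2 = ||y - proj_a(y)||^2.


a^T a = 11.
a^T y = -4.
coeff = -4/11 = -4/11.
||r||^2 = 446/11.

446/11


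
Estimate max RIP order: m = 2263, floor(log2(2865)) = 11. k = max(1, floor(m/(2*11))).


floor(log2(2865)) = 11.
2*11 = 22.
m/(2*floor(log2(n))) = 2263/22 ≈ 102.8636.
floor = 102.
k = max(1, 102) = 102.

102


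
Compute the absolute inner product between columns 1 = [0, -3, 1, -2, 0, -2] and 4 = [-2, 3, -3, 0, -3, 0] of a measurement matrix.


Inner product: 0*-2 + -3*3 + 1*-3 + -2*0 + 0*-3 + -2*0
Products: [0, -9, -3, 0, 0, 0]
Sum = -12.
|dot| = 12.

12


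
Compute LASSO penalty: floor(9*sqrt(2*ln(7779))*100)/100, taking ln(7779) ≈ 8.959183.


ln(7779) ≈ 8.959183.
2*ln(n) ≈ 17.918366.
sqrt(2*ln(n)) ≈ sqrt(17.918366) ≈ 4.233009.
lambda ≈ 9*4.233009 = 38.097081.
floor(lambda*100)/100 = 38.09.

38.09


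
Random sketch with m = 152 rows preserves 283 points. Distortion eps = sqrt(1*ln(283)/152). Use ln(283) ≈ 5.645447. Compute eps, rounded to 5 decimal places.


ln(283) ≈ 5.645447.
1*ln(N)/m ≈ 1*5.645447/152 ≈ 0.0371411.
eps = sqrt(0.0371411) ≈ 0.1927203 ≈ 0.19272.

0.19272


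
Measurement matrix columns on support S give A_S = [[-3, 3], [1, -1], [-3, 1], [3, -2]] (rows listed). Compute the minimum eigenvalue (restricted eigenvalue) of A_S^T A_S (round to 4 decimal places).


A_S^T A_S = [[28, -19], [-19, 15]].
trace = 43.
det = 59.
disc = trace^2 - 4*det = 1849 - 4*59 = 1613.
sqrt(1613) ≈ 40.162171.
lam_min = (43 - sqrt(1613))/2 ≈ (43 - 40.162171)/2 = 1.4189145 ≈ 1.4189.

1.4189


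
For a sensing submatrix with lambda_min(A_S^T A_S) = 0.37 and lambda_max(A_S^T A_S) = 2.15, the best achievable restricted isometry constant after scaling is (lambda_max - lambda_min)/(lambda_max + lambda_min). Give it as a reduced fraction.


lambda_max - lambda_min = 2.15 - 0.37 = 1.78.
lambda_max + lambda_min = 2.15 + 0.37 = 2.52.
delta = 1.78/2.52 = 178/252 = 89/126.

89/126


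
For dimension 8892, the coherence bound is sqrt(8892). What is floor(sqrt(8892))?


94^2 = 8836 <= 8892 < 9025 = 95^2, so 94 <= sqrt(8892) < 95.
floor(sqrt(8892)) = 94.

94


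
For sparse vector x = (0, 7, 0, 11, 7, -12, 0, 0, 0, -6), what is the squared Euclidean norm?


Non-zero entries: [(1, 7), (3, 11), (4, 7), (5, -12), (9, -6)]
Squares: [49, 121, 49, 144, 36]
||x||_2^2 = sum = 399.

399


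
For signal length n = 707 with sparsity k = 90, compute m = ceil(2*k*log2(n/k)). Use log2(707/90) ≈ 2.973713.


log2(n/k) = log2(707/90) ≈ 2.973713.
2*k*log2(n/k) ≈ 2*90*2.973713 = 535.26834.
m = ceil(535.26834) = 536.

536


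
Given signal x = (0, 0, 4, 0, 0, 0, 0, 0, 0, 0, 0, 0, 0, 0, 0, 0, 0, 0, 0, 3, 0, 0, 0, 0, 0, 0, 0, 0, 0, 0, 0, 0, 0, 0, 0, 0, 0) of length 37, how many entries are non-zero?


Non-zero positions: [2, 19].
Sparsity = 2.

2


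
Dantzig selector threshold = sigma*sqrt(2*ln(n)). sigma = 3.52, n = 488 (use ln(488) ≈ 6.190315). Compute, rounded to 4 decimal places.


ln(488) ≈ 6.190315.
2*ln(n) ≈ 12.38063.
sqrt(2*ln(n)) ≈ sqrt(12.38063) ≈ 3.518612.
threshold ≈ 3.52*3.518612 = 12.38551424 ≈ 12.3855.

12.3855


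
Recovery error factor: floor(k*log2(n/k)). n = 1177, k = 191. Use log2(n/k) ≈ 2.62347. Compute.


log2(n/k) = log2(1177/191) ≈ 2.62347.
k*log2(n/k) ≈ 191*2.62347 = 501.08277.
floor(501.08277) = 501.

501


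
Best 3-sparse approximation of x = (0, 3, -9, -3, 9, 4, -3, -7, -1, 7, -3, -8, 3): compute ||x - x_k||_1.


Sorted |x_i| descending: [9, 9, 8, 7, 7, 4, 3, 3, 3, 3, 3, 1, 0]
Keep top 3: [9, 9, 8]
Tail entries: [7, 7, 4, 3, 3, 3, 3, 3, 1, 0]
L1 error = sum of tail = 34.

34


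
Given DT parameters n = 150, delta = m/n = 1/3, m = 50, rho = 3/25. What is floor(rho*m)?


m = 1/3*150 = 50.
rho = 3/25.
rho*m = 3/25*50 = 6.
k = floor(6) = 6.

6


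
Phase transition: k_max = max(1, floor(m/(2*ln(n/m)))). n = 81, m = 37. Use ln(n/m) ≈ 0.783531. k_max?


n/m = 81/37.
ln(n/m) ≈ 0.783531.
2*ln(n/m) ≈ 1.567062.
m/(2*ln(n/m)) ≈ 37/1.567062 ≈ 23.6111.
floor = 23.
k_max = max(1, 23) = 23.

23


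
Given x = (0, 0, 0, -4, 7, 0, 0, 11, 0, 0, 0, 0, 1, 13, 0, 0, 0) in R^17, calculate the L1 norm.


Non-zero entries: [(3, -4), (4, 7), (7, 11), (12, 1), (13, 13)]
Absolute values: [4, 7, 11, 1, 13]
||x||_1 = sum = 36.

36


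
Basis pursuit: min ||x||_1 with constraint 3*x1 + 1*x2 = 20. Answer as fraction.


Axis intercepts:
  x1 = 20/3, x2 = 0: L1 = 20/3
  x1 = 0, x2 = 20: L1 = 20
x* = (20/3, 0)
||x*||_1 = 20/3.

20/3


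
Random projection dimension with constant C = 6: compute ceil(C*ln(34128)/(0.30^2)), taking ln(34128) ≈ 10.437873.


ln(34128) ≈ 10.437873.
eps^2 = 0.30^2 = 0.09.
C*ln(N)/eps^2 ≈ 6*10.437873/0.09 ≈ 695.8582.
m = ceil(695.8582) = 696.

696


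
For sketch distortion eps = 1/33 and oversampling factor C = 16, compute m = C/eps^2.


1/eps = 33.
(1/eps)^2 = 1089.
m = 16*1089 = 17424.

17424


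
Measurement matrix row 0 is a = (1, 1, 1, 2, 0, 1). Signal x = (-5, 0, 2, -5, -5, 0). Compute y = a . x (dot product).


Non-zero terms: ['1*-5', '1*2', '2*-5', '0*-5']
Products: [-5, 2, -10, 0]
y = sum = -13.

-13


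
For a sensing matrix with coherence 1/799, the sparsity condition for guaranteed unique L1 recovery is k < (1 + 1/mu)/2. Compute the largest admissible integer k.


1/mu = 799.
1 + 1/mu = 800.
(1 + 1/mu)/2 = 400 is an integer and the inequality is strict, so k_max = 400 - 1 = 399.

399


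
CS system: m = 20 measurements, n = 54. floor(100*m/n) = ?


100*m/n = 100*20/54 ≈ 37.037.
floor = 37.

37


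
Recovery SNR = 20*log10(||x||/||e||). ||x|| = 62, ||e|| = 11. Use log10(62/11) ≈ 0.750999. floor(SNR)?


||x||/||e|| = 62/11.
log10(62/11) ≈ 0.750999.
20*log10(||x||/||e||) ≈ 20*0.750999 = 15.01998.
floor(15.01998) = 15.

15


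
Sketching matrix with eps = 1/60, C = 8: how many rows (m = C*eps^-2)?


1/eps = 60.
(1/eps)^2 = 3600.
m = 8*3600 = 28800.

28800


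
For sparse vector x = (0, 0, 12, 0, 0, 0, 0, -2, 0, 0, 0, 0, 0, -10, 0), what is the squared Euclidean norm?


Non-zero entries: [(2, 12), (7, -2), (13, -10)]
Squares: [144, 4, 100]
||x||_2^2 = sum = 248.

248


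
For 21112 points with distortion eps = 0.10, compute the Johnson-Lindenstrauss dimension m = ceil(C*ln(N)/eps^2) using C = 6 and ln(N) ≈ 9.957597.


ln(21112) ≈ 9.957597.
eps^2 = 0.10^2 = 0.01.
C*ln(N)/eps^2 ≈ 6*9.957597/0.01 ≈ 5974.5582.
m = ceil(5974.5582) = 5975.

5975


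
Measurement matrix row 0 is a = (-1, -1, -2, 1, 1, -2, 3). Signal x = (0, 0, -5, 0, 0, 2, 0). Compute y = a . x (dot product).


Non-zero terms: ['-2*-5', '-2*2']
Products: [10, -4]
y = sum = 6.

6


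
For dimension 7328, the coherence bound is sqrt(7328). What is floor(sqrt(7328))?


85^2 = 7225 <= 7328 < 7396 = 86^2, so 85 <= sqrt(7328) < 86.
floor(sqrt(7328)) = 85.

85


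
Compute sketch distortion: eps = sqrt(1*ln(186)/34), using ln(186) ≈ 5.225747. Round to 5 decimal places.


ln(186) ≈ 5.225747.
1*ln(N)/m ≈ 1*5.225747/34 ≈ 0.15369844.
eps = sqrt(0.15369844) ≈ 0.3920439 ≈ 0.39204.

0.39204


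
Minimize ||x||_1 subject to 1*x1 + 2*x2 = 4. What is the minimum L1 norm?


Axis intercepts:
  x1 = 4, x2 = 0: L1 = 4
  x1 = 0, x2 = 2: L1 = 2
x* = (0, 2)
||x*||_1 = 2.

2


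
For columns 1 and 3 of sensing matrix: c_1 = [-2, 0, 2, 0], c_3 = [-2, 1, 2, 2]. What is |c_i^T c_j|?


Inner product: -2*-2 + 0*1 + 2*2 + 0*2
Products: [4, 0, 4, 0]
Sum = 8.
|dot| = 8.

8


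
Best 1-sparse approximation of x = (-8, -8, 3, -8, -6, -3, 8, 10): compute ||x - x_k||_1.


Sorted |x_i| descending: [10, 8, 8, 8, 8, 6, 3, 3]
Keep top 1: [10]
Tail entries: [8, 8, 8, 8, 6, 3, 3]
L1 error = sum of tail = 44.

44


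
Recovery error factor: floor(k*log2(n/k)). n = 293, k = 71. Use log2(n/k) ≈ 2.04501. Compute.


log2(n/k) = log2(293/71) ≈ 2.04501.
k*log2(n/k) ≈ 71*2.04501 = 145.19571.
floor(145.19571) = 145.

145


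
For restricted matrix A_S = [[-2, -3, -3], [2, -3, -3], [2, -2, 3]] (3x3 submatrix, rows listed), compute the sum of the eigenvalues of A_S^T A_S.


Sum of eigenvalues of A_S^T A_S = trace(A_S^T A_S) = sum of squared column norms of A_S.
A_S^T A_S diagonal: [12, 22, 27].
trace = 12 + 22 + 27 = 61.

61


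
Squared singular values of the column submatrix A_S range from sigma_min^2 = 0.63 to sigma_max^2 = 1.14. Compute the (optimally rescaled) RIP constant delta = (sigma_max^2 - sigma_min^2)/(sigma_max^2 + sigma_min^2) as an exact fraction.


lambda_max - lambda_min = 1.14 - 0.63 = 0.51.
lambda_max + lambda_min = 1.14 + 0.63 = 1.77.
delta = 0.51/1.77 = 51/177 = 17/59.

17/59


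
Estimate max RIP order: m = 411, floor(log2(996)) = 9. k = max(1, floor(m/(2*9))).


floor(log2(996)) = 9.
2*9 = 18.
m/(2*floor(log2(n))) = 411/18 ≈ 22.8333.
floor = 22.
k = max(1, 22) = 22.

22


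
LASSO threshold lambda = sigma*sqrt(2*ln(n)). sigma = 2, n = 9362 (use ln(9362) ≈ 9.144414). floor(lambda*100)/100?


ln(9362) ≈ 9.144414.
2*ln(n) ≈ 18.288828.
sqrt(2*ln(n)) ≈ sqrt(18.288828) ≈ 4.276544.
lambda ≈ 2*4.276544 = 8.553088.
floor(lambda*100)/100 = 8.55.

8.55


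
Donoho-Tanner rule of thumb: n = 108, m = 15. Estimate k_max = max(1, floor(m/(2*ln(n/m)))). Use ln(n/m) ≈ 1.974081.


n/m = 108/15 = 36/5.
ln(n/m) ≈ 1.974081.
2*ln(n/m) ≈ 3.948162.
m/(2*ln(n/m)) ≈ 15/3.948162 ≈ 3.7992.
floor = 3.
k_max = max(1, 3) = 3.

3


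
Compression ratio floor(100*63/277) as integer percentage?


100*m/n = 100*63/277 ≈ 22.7437.
floor = 22.

22


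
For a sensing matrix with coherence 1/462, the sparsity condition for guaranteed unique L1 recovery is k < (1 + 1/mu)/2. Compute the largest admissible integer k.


1/mu = 462.
1 + 1/mu = 463.
(1 + 1/mu)/2 = 231.5 is not an integer, so k_max = floor(231.5) = 231.

231


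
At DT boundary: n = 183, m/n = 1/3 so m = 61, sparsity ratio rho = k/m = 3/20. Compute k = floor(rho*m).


m = 1/3*183 = 61.
rho = 3/20.
rho*m = 3/20*61 = 9.15.
k = floor(9.15) = 9.

9


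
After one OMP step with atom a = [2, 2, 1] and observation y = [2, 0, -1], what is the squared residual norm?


a^T a = 9.
a^T y = 3.
coeff = 3/9 = 1/3.
||r||^2 = 4.

4


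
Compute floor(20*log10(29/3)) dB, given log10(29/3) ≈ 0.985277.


||x||/||e|| = 29/3.
log10(29/3) ≈ 0.985277.
20*log10(||x||/||e||) ≈ 20*0.985277 = 19.70554.
floor(19.70554) = 19.

19


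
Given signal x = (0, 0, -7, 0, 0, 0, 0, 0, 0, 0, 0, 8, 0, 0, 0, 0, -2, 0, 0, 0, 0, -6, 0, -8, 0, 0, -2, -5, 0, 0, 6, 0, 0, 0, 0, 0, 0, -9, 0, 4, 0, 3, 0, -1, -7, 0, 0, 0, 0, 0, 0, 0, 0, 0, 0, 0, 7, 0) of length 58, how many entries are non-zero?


Non-zero positions: [2, 11, 16, 21, 23, 26, 27, 30, 37, 39, 41, 43, 44, 56].
Sparsity = 14.

14


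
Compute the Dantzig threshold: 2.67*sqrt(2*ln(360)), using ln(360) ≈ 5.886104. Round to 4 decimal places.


ln(360) ≈ 5.886104.
2*ln(n) ≈ 11.772208.
sqrt(2*ln(n)) ≈ sqrt(11.772208) ≈ 3.431065.
threshold ≈ 2.67*3.431065 = 9.16094355 ≈ 9.1609.

9.1609


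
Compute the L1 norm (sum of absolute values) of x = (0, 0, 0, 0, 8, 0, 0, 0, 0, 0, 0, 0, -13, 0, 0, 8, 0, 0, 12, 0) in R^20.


Non-zero entries: [(4, 8), (12, -13), (15, 8), (18, 12)]
Absolute values: [8, 13, 8, 12]
||x||_1 = sum = 41.

41


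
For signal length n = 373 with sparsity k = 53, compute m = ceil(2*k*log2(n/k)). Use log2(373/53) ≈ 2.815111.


log2(n/k) = log2(373/53) ≈ 2.815111.
2*k*log2(n/k) ≈ 2*53*2.815111 = 298.401766.
m = ceil(298.401766) = 299.

299


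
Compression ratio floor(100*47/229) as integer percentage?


100*m/n = 100*47/229 ≈ 20.524.
floor = 20.

20


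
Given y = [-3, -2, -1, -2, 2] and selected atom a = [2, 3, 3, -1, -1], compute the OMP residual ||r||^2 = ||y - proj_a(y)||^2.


a^T a = 24.
a^T y = -15.
coeff = -15/24 = -5/8.
||r||^2 = 101/8.

101/8


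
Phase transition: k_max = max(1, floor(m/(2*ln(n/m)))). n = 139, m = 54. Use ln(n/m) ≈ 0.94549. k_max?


n/m = 139/54.
ln(n/m) ≈ 0.94549.
2*ln(n/m) ≈ 1.89098.
m/(2*ln(n/m)) ≈ 54/1.89098 ≈ 28.5566.
floor = 28.
k_max = max(1, 28) = 28.

28


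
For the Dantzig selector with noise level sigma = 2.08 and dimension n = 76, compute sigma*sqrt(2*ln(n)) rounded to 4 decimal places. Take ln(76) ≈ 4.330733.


ln(76) ≈ 4.330733.
2*ln(n) ≈ 8.661466.
sqrt(2*ln(n)) ≈ sqrt(8.661466) ≈ 2.943037.
threshold ≈ 2.08*2.943037 = 6.12151696 ≈ 6.1215.

6.1215


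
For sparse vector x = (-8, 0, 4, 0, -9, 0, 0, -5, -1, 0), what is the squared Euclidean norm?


Non-zero entries: [(0, -8), (2, 4), (4, -9), (7, -5), (8, -1)]
Squares: [64, 16, 81, 25, 1]
||x||_2^2 = sum = 187.

187


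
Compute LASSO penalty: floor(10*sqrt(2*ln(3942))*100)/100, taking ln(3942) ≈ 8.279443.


ln(3942) ≈ 8.279443.
2*ln(n) ≈ 16.558886.
sqrt(2*ln(n)) ≈ sqrt(16.558886) ≈ 4.069261.
lambda ≈ 10*4.069261 = 40.69261.
floor(lambda*100)/100 = 40.69.

40.69


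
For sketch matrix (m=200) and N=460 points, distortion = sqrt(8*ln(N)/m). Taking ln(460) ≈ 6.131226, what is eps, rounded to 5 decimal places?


ln(460) ≈ 6.131226.
8*ln(N)/m ≈ 8*6.131226/200 ≈ 0.24524904.
eps = sqrt(0.24524904) ≈ 0.4952263 ≈ 0.49523.

0.49523


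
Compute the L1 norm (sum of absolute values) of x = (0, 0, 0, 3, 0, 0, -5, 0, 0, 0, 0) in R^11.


Non-zero entries: [(3, 3), (6, -5)]
Absolute values: [3, 5]
||x||_1 = sum = 8.

8


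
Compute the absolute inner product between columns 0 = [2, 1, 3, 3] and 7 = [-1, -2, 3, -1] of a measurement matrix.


Inner product: 2*-1 + 1*-2 + 3*3 + 3*-1
Products: [-2, -2, 9, -3]
Sum = 2.
|dot| = 2.

2


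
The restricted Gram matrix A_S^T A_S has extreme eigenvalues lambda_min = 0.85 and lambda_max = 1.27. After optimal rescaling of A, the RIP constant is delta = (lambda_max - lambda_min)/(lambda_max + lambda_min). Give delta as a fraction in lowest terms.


lambda_max - lambda_min = 1.27 - 0.85 = 0.42.
lambda_max + lambda_min = 1.27 + 0.85 = 2.12.
delta = 0.42/2.12 = 42/212 = 21/106.

21/106


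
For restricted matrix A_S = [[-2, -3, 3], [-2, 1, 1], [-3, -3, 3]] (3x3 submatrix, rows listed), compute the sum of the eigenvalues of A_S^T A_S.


Sum of eigenvalues of A_S^T A_S = trace(A_S^T A_S) = sum of squared column norms of A_S.
A_S^T A_S diagonal: [17, 19, 19].
trace = 17 + 19 + 19 = 55.

55


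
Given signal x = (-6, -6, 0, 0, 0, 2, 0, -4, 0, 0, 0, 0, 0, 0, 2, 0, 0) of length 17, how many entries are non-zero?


Non-zero positions: [0, 1, 5, 7, 14].
Sparsity = 5.

5


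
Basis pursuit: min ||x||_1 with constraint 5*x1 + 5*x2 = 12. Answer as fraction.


Axis intercepts:
  x1 = 12/5, x2 = 0: L1 = 12/5
  x1 = 0, x2 = 12/5: L1 = 12/5
x* = (12/5, 0)
||x*||_1 = 12/5.

12/5


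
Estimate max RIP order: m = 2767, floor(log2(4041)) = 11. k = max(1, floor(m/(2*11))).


floor(log2(4041)) = 11.
2*11 = 22.
m/(2*floor(log2(n))) = 2767/22 ≈ 125.7727.
floor = 125.
k = max(1, 125) = 125.

125


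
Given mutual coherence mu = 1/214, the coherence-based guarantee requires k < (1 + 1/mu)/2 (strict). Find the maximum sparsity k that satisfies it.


1/mu = 214.
1 + 1/mu = 215.
(1 + 1/mu)/2 = 107.5 is not an integer, so k_max = floor(107.5) = 107.

107


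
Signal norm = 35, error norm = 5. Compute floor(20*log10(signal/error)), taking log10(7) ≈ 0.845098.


||x||/||e|| = 35/5 = 7.
log10(7) ≈ 0.845098.
20*log10(||x||/||e||) ≈ 20*0.845098 = 16.90196.
floor(16.90196) = 16.

16


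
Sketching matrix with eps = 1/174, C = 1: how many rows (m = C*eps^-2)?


1/eps = 174.
(1/eps)^2 = 30276.
m = 1*30276 = 30276.

30276


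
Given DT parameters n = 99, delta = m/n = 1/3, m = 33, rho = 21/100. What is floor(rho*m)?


m = 1/3*99 = 33.
rho = 21/100.
rho*m = 21/100*33 = 6.93.
k = floor(6.93) = 6.

6


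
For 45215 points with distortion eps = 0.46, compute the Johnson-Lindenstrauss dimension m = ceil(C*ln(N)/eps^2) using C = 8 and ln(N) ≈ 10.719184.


ln(45215) ≈ 10.719184.
eps^2 = 0.46^2 = 0.2116.
C*ln(N)/eps^2 ≈ 8*10.719184/0.2116 ≈ 405.2622.
m = ceil(405.2622) = 406.

406


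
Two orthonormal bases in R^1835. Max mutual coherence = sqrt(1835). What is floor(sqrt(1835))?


42^2 = 1764 <= 1835 < 1849 = 43^2, so 42 <= sqrt(1835) < 43.
floor(sqrt(1835)) = 42.

42


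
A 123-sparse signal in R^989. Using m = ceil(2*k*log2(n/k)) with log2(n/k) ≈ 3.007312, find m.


log2(n/k) = log2(989/123) ≈ 3.007312.
2*k*log2(n/k) ≈ 2*123*3.007312 = 739.798752.
m = ceil(739.798752) = 740.

740


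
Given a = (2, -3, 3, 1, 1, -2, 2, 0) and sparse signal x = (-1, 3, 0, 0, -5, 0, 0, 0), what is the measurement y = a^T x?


Non-zero terms: ['2*-1', '-3*3', '1*-5']
Products: [-2, -9, -5]
y = sum = -16.

-16


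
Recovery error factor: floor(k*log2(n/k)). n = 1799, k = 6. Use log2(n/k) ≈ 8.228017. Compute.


log2(n/k) = log2(1799/6) ≈ 8.228017.
k*log2(n/k) ≈ 6*8.228017 = 49.368102.
floor(49.368102) = 49.

49


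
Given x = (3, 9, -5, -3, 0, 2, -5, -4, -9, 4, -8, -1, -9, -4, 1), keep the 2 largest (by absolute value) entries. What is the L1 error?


Sorted |x_i| descending: [9, 9, 9, 8, 5, 5, 4, 4, 4, 3, 3, 2, 1, 1, 0]
Keep top 2: [9, 9]
Tail entries: [9, 8, 5, 5, 4, 4, 4, 3, 3, 2, 1, 1, 0]
L1 error = sum of tail = 49.

49


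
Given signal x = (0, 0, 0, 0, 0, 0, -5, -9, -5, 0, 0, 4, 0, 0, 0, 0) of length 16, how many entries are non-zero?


Non-zero positions: [6, 7, 8, 11].
Sparsity = 4.

4


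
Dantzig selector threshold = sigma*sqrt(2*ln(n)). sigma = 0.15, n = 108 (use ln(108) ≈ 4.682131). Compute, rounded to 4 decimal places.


ln(108) ≈ 4.682131.
2*ln(n) ≈ 9.364262.
sqrt(2*ln(n)) ≈ sqrt(9.364262) ≈ 3.060108.
threshold ≈ 0.15*3.060108 = 0.4590162 ≈ 0.4590.

0.4590


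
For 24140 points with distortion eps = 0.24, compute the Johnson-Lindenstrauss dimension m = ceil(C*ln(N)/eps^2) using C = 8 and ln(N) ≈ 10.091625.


ln(24140) ≈ 10.091625.
eps^2 = 0.24^2 = 0.0576.
C*ln(N)/eps^2 ≈ 8*10.091625/0.0576 ≈ 1401.6146.
m = ceil(1401.6146) = 1402.

1402


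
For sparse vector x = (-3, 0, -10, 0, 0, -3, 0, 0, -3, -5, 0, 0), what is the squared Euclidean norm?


Non-zero entries: [(0, -3), (2, -10), (5, -3), (8, -3), (9, -5)]
Squares: [9, 100, 9, 9, 25]
||x||_2^2 = sum = 152.

152


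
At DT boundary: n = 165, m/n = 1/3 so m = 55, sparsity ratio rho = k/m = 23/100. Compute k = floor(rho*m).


m = 1/3*165 = 55.
rho = 23/100.
rho*m = 23/100*55 = 12.65.
k = floor(12.65) = 12.

12


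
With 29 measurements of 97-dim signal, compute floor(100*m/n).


100*m/n = 100*29/97 ≈ 29.8969.
floor = 29.

29


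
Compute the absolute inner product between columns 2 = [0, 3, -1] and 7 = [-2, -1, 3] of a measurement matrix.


Inner product: 0*-2 + 3*-1 + -1*3
Products: [0, -3, -3]
Sum = -6.
|dot| = 6.

6


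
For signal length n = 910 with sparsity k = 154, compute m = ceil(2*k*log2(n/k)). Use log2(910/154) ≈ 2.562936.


log2(n/k) = log2(910/154) ≈ 2.562936.
2*k*log2(n/k) ≈ 2*154*2.562936 = 789.384288.
m = ceil(789.384288) = 790.

790


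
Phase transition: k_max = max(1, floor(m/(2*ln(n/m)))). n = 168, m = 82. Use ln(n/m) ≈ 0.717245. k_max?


n/m = 168/82 = 84/41.
ln(n/m) ≈ 0.717245.
2*ln(n/m) ≈ 1.43449.
m/(2*ln(n/m)) ≈ 82/1.43449 ≈ 57.1632.
floor = 57.
k_max = max(1, 57) = 57.

57


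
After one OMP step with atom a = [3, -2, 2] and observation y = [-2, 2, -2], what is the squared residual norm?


a^T a = 17.
a^T y = -14.
coeff = -14/17 = -14/17.
||r||^2 = 8/17.

8/17


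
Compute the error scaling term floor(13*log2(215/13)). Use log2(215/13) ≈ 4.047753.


log2(n/k) = log2(215/13) ≈ 4.047753.
k*log2(n/k) ≈ 13*4.047753 = 52.620789.
floor(52.620789) = 52.

52


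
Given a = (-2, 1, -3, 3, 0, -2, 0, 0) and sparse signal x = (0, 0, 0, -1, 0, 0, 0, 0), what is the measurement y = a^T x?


Non-zero terms: ['3*-1']
Products: [-3]
y = sum = -3.

-3


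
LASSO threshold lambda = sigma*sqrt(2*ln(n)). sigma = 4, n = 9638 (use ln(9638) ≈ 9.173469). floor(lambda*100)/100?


ln(9638) ≈ 9.173469.
2*ln(n) ≈ 18.346938.
sqrt(2*ln(n)) ≈ sqrt(18.346938) ≈ 4.283333.
lambda ≈ 4*4.283333 = 17.133332.
floor(lambda*100)/100 = 17.13.

17.13


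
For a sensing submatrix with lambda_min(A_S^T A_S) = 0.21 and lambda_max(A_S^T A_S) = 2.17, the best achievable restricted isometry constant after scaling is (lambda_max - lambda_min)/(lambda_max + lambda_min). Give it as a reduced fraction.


lambda_max - lambda_min = 2.17 - 0.21 = 1.96.
lambda_max + lambda_min = 2.17 + 0.21 = 2.38.
delta = 1.96/2.38 = 196/238 = 14/17.

14/17


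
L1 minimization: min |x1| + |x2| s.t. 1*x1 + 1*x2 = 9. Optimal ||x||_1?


Axis intercepts:
  x1 = 9, x2 = 0: L1 = 9
  x1 = 0, x2 = 9: L1 = 9
x* = (9, 0)
||x*||_1 = 9.

9


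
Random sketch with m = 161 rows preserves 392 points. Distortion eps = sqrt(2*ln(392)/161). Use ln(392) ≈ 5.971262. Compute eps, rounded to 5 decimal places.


ln(392) ≈ 5.971262.
2*ln(N)/m ≈ 2*5.971262/161 ≈ 0.07417717.
eps = sqrt(0.07417717) ≈ 0.2723549 ≈ 0.27235.

0.27235


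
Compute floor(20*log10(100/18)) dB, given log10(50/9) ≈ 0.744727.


||x||/||e|| = 100/18 = 50/9.
log10(50/9) ≈ 0.744727.
20*log10(||x||/||e||) ≈ 20*0.744727 = 14.89454.
floor(14.89454) = 14.

14


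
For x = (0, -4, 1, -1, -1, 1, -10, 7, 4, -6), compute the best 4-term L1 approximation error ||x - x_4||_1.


Sorted |x_i| descending: [10, 7, 6, 4, 4, 1, 1, 1, 1, 0]
Keep top 4: [10, 7, 6, 4]
Tail entries: [4, 1, 1, 1, 1, 0]
L1 error = sum of tail = 8.

8


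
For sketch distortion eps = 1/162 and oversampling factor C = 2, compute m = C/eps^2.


1/eps = 162.
(1/eps)^2 = 26244.
m = 2*26244 = 52488.

52488


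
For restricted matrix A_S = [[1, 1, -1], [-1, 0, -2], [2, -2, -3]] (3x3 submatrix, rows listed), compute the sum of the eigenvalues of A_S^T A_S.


Sum of eigenvalues of A_S^T A_S = trace(A_S^T A_S) = sum of squared column norms of A_S.
A_S^T A_S diagonal: [6, 5, 14].
trace = 6 + 5 + 14 = 25.

25


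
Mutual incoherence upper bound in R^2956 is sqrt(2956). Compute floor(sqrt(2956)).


54^2 = 2916 <= 2956 < 3025 = 55^2, so 54 <= sqrt(2956) < 55.
floor(sqrt(2956)) = 54.

54


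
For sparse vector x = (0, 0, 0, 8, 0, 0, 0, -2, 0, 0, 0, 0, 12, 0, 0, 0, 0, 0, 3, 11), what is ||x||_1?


Non-zero entries: [(3, 8), (7, -2), (12, 12), (18, 3), (19, 11)]
Absolute values: [8, 2, 12, 3, 11]
||x||_1 = sum = 36.

36


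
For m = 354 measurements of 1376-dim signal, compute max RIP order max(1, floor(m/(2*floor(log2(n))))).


floor(log2(1376)) = 10.
2*10 = 20.
m/(2*floor(log2(n))) = 354/20 ≈ 17.7.
floor = 17.
k = max(1, 17) = 17.

17


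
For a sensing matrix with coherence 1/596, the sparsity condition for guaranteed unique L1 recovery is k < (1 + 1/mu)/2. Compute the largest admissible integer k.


1/mu = 596.
1 + 1/mu = 597.
(1 + 1/mu)/2 = 298.5 is not an integer, so k_max = floor(298.5) = 298.

298


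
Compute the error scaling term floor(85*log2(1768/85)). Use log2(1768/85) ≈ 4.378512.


log2(n/k) = log2(1768/85) ≈ 4.378512.
k*log2(n/k) ≈ 85*4.378512 = 372.17352.
floor(372.17352) = 372.

372


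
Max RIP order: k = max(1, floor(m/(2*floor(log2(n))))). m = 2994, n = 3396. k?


floor(log2(3396)) = 11.
2*11 = 22.
m/(2*floor(log2(n))) = 2994/22 ≈ 136.0909.
floor = 136.
k = max(1, 136) = 136.

136


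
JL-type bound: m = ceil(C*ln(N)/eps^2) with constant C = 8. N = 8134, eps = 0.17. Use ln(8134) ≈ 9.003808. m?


ln(8134) ≈ 9.003808.
eps^2 = 0.17^2 = 0.0289.
C*ln(N)/eps^2 ≈ 8*9.003808/0.0289 ≈ 2492.4036.
m = ceil(2492.4036) = 2493.

2493


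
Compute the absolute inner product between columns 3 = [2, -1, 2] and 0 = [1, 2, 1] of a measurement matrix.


Inner product: 2*1 + -1*2 + 2*1
Products: [2, -2, 2]
Sum = 2.
|dot| = 2.

2


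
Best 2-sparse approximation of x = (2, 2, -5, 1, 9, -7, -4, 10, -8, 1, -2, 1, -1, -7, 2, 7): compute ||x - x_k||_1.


Sorted |x_i| descending: [10, 9, 8, 7, 7, 7, 5, 4, 2, 2, 2, 2, 1, 1, 1, 1]
Keep top 2: [10, 9]
Tail entries: [8, 7, 7, 7, 5, 4, 2, 2, 2, 2, 1, 1, 1, 1]
L1 error = sum of tail = 50.

50


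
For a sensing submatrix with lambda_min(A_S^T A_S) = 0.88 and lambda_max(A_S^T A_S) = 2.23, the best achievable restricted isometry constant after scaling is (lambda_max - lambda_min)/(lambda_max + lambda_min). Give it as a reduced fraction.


lambda_max - lambda_min = 2.23 - 0.88 = 1.35.
lambda_max + lambda_min = 2.23 + 0.88 = 3.11.
delta = 1.35/3.11 = 135/311.

135/311


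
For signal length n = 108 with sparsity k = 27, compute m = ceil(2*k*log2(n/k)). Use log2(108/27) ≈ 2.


log2(n/k) = log2(108/27) ≈ 2.
2*k*log2(n/k) ≈ 2*27*2 = 108.
m = ceil(108) = 108.

108


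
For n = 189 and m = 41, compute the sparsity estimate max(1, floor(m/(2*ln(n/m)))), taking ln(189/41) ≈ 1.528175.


n/m = 189/41.
ln(n/m) ≈ 1.528175.
2*ln(n/m) ≈ 3.05635.
m/(2*ln(n/m)) ≈ 41/3.05635 ≈ 13.4147.
floor = 13.
k_max = max(1, 13) = 13.

13


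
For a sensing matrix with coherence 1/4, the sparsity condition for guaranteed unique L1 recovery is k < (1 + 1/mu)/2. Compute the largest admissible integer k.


1/mu = 4.
1 + 1/mu = 5.
(1 + 1/mu)/2 = 2.5 is not an integer, so k_max = floor(2.5) = 2.

2


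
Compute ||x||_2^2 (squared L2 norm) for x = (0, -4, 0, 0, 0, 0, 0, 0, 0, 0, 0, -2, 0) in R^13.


Non-zero entries: [(1, -4), (11, -2)]
Squares: [16, 4]
||x||_2^2 = sum = 20.

20


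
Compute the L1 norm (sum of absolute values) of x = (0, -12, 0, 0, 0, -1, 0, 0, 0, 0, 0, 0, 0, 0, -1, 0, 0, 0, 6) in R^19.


Non-zero entries: [(1, -12), (5, -1), (14, -1), (18, 6)]
Absolute values: [12, 1, 1, 6]
||x||_1 = sum = 20.

20


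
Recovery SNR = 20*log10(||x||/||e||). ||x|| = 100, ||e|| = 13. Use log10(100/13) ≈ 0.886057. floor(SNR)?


||x||/||e|| = 100/13.
log10(100/13) ≈ 0.886057.
20*log10(||x||/||e||) ≈ 20*0.886057 = 17.72114.
floor(17.72114) = 17.

17


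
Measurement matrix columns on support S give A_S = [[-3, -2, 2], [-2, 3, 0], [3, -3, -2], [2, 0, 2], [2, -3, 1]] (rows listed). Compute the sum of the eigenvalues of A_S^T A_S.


Sum of eigenvalues of A_S^T A_S = trace(A_S^T A_S) = sum of squared column norms of A_S.
A_S^T A_S diagonal: [30, 31, 13].
trace = 30 + 31 + 13 = 74.

74


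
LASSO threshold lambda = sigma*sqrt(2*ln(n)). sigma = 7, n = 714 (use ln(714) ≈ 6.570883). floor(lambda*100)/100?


ln(714) ≈ 6.570883.
2*ln(n) ≈ 13.141766.
sqrt(2*ln(n)) ≈ sqrt(13.141766) ≈ 3.625157.
lambda ≈ 7*3.625157 = 25.376099.
floor(lambda*100)/100 = 25.37.

25.37


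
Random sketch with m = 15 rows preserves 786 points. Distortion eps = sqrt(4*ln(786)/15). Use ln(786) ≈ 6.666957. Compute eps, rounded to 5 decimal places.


ln(786) ≈ 6.666957.
4*ln(N)/m ≈ 4*6.666957/15 ≈ 1.7778552.
eps = sqrt(1.7778552) ≈ 1.3333624 ≈ 1.33336.

1.33336


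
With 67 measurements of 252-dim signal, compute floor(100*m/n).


100*m/n = 100*67/252 ≈ 26.5873.
floor = 26.

26


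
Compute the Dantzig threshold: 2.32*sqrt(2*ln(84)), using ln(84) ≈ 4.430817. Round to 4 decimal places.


ln(84) ≈ 4.430817.
2*ln(n) ≈ 8.861634.
sqrt(2*ln(n)) ≈ sqrt(8.861634) ≈ 2.97685.
threshold ≈ 2.32*2.97685 = 6.906292 ≈ 6.9063.

6.9063


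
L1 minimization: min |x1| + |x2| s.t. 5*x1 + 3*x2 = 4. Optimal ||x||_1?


Axis intercepts:
  x1 = 4/5, x2 = 0: L1 = 4/5
  x1 = 0, x2 = 4/3: L1 = 4/3
x* = (4/5, 0)
||x*||_1 = 4/5.

4/5


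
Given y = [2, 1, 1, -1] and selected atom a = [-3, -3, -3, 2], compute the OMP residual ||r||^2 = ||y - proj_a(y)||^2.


a^T a = 31.
a^T y = -14.
coeff = -14/31 = -14/31.
||r||^2 = 21/31.

21/31


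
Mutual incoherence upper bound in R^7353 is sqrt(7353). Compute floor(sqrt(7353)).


85^2 = 7225 <= 7353 < 7396 = 86^2, so 85 <= sqrt(7353) < 86.
floor(sqrt(7353)) = 85.

85


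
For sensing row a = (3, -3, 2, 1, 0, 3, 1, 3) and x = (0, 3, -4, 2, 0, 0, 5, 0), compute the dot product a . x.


Non-zero terms: ['-3*3', '2*-4', '1*2', '1*5']
Products: [-9, -8, 2, 5]
y = sum = -10.

-10


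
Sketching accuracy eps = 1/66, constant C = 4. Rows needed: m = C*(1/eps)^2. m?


1/eps = 66.
(1/eps)^2 = 4356.
m = 4*4356 = 17424.

17424


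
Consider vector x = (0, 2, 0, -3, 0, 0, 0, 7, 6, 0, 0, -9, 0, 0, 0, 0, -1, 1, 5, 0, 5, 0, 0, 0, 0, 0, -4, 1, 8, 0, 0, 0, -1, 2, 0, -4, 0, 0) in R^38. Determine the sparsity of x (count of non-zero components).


Non-zero positions: [1, 3, 7, 8, 11, 16, 17, 18, 20, 26, 27, 28, 32, 33, 35].
Sparsity = 15.

15


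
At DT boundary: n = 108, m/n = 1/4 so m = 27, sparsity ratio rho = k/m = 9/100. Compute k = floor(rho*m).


m = 1/4*108 = 27.
rho = 9/100.
rho*m = 9/100*27 = 2.43.
k = floor(2.43) = 2.

2


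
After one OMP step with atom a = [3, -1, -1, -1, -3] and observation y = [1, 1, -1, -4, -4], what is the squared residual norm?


a^T a = 21.
a^T y = 19.
coeff = 19/21 = 19/21.
||r||^2 = 374/21.

374/21


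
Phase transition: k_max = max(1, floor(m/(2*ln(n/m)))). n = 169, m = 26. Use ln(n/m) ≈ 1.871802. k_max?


n/m = 169/26 = 13/2.
ln(n/m) ≈ 1.871802.
2*ln(n/m) ≈ 3.743604.
m/(2*ln(n/m)) ≈ 26/3.743604 ≈ 6.9452.
floor = 6.
k_max = max(1, 6) = 6.

6


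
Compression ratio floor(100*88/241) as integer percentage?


100*m/n = 100*88/241 ≈ 36.5145.
floor = 36.

36


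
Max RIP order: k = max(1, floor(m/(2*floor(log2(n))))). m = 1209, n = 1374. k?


floor(log2(1374)) = 10.
2*10 = 20.
m/(2*floor(log2(n))) = 1209/20 ≈ 60.45.
floor = 60.
k = max(1, 60) = 60.

60


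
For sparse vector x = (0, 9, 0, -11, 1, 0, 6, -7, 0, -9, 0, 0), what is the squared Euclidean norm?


Non-zero entries: [(1, 9), (3, -11), (4, 1), (6, 6), (7, -7), (9, -9)]
Squares: [81, 121, 1, 36, 49, 81]
||x||_2^2 = sum = 369.

369


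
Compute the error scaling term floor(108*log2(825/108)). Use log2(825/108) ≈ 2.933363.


log2(n/k) = log2(825/108) ≈ 2.933363.
k*log2(n/k) ≈ 108*2.933363 = 316.803204.
floor(316.803204) = 316.

316


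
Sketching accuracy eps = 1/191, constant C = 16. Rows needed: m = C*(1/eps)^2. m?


1/eps = 191.
(1/eps)^2 = 36481.
m = 16*36481 = 583696.

583696


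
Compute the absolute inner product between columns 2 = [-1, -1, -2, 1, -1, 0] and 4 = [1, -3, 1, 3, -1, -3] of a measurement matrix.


Inner product: -1*1 + -1*-3 + -2*1 + 1*3 + -1*-1 + 0*-3
Products: [-1, 3, -2, 3, 1, 0]
Sum = 4.
|dot| = 4.

4


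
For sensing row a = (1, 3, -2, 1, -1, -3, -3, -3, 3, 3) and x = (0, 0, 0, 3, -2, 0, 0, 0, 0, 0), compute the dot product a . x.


Non-zero terms: ['1*3', '-1*-2']
Products: [3, 2]
y = sum = 5.

5


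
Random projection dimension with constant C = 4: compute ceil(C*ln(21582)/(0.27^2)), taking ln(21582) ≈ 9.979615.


ln(21582) ≈ 9.979615.
eps^2 = 0.27^2 = 0.0729.
C*ln(N)/eps^2 ≈ 4*9.979615/0.0729 ≈ 547.5783.
m = ceil(547.5783) = 548.

548


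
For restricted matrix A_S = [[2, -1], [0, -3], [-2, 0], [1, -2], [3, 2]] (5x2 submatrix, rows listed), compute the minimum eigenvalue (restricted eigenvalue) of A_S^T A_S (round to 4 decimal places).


A_S^T A_S = [[18, 2], [2, 18]].
trace = 36.
det = 320.
disc = trace^2 - 4*det = 1296 - 4*320 = 16.
sqrt(16) = 4.
lam_min = (36 - 4)/2 = 16 = 16.0000.

16.0000


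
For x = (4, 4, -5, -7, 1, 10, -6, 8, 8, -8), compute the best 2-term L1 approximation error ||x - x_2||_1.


Sorted |x_i| descending: [10, 8, 8, 8, 7, 6, 5, 4, 4, 1]
Keep top 2: [10, 8]
Tail entries: [8, 8, 7, 6, 5, 4, 4, 1]
L1 error = sum of tail = 43.

43


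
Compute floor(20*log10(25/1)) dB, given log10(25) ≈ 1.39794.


||x||/||e|| = 25/1 = 25.
log10(25) ≈ 1.39794.
20*log10(||x||/||e||) ≈ 20*1.39794 = 27.9588.
floor(27.9588) = 27.

27


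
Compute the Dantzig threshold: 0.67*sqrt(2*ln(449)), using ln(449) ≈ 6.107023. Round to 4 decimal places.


ln(449) ≈ 6.107023.
2*ln(n) ≈ 12.214046.
sqrt(2*ln(n)) ≈ sqrt(12.214046) ≈ 3.49486.
threshold ≈ 0.67*3.49486 = 2.3415562 ≈ 2.3416.

2.3416


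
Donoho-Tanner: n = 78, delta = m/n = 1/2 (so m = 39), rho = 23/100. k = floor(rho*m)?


m = 1/2*78 = 39.
rho = 23/100.
rho*m = 23/100*39 = 8.97.
k = floor(8.97) = 8.

8


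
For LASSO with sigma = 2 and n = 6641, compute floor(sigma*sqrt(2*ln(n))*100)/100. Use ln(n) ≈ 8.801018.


ln(6641) ≈ 8.801018.
2*ln(n) ≈ 17.602036.
sqrt(2*ln(n)) ≈ sqrt(17.602036) ≈ 4.195478.
lambda ≈ 2*4.195478 = 8.390956.
floor(lambda*100)/100 = 8.39.

8.39


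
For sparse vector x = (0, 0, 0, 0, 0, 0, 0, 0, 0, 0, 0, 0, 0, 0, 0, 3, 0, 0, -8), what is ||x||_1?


Non-zero entries: [(15, 3), (18, -8)]
Absolute values: [3, 8]
||x||_1 = sum = 11.

11


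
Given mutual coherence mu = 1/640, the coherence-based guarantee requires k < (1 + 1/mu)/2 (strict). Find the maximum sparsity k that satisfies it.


1/mu = 640.
1 + 1/mu = 641.
(1 + 1/mu)/2 = 320.5 is not an integer, so k_max = floor(320.5) = 320.

320


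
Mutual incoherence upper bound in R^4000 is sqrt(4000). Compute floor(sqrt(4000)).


63^2 = 3969 <= 4000 < 4096 = 64^2, so 63 <= sqrt(4000) < 64.
floor(sqrt(4000)) = 63.

63


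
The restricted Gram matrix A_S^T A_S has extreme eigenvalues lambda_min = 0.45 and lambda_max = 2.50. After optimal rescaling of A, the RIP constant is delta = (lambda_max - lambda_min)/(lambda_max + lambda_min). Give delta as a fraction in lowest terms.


lambda_max - lambda_min = 2.50 - 0.45 = 2.05.
lambda_max + lambda_min = 2.50 + 0.45 = 2.95.
delta = 2.05/2.95 = 205/295 = 41/59.

41/59


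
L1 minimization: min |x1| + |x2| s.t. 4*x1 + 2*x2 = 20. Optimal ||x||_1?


Axis intercepts:
  x1 = 5, x2 = 0: L1 = 5
  x1 = 0, x2 = 10: L1 = 10
x* = (5, 0)
||x*||_1 = 5.

5


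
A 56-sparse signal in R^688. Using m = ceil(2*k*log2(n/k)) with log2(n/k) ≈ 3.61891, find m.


log2(n/k) = log2(688/56) ≈ 3.61891.
2*k*log2(n/k) ≈ 2*56*3.61891 = 405.31792.
m = ceil(405.31792) = 406.

406


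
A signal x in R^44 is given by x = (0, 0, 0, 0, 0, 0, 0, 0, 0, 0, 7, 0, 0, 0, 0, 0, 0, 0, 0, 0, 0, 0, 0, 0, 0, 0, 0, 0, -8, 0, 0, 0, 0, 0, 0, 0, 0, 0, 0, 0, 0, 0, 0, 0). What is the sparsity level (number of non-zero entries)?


Non-zero positions: [10, 28].
Sparsity = 2.

2


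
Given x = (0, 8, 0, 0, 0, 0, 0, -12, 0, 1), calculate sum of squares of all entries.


Non-zero entries: [(1, 8), (7, -12), (9, 1)]
Squares: [64, 144, 1]
||x||_2^2 = sum = 209.

209


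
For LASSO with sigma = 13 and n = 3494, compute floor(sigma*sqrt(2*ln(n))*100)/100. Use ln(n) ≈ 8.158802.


ln(3494) ≈ 8.158802.
2*ln(n) ≈ 16.317604.
sqrt(2*ln(n)) ≈ sqrt(16.317604) ≈ 4.039505.
lambda ≈ 13*4.039505 = 52.513565.
floor(lambda*100)/100 = 52.51.

52.51


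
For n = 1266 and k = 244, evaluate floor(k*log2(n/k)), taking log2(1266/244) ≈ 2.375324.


log2(n/k) = log2(1266/244) ≈ 2.375324.
k*log2(n/k) ≈ 244*2.375324 = 579.579056.
floor(579.579056) = 579.

579


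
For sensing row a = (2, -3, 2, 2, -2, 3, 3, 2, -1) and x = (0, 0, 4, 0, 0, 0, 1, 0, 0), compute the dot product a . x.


Non-zero terms: ['2*4', '3*1']
Products: [8, 3]
y = sum = 11.

11


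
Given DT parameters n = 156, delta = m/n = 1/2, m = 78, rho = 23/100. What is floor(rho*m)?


m = 1/2*156 = 78.
rho = 23/100.
rho*m = 23/100*78 = 17.94.
k = floor(17.94) = 17.

17


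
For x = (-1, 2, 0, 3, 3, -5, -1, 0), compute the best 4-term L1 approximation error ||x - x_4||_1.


Sorted |x_i| descending: [5, 3, 3, 2, 1, 1, 0, 0]
Keep top 4: [5, 3, 3, 2]
Tail entries: [1, 1, 0, 0]
L1 error = sum of tail = 2.

2


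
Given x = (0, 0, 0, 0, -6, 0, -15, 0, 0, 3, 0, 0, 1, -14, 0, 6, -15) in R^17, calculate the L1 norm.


Non-zero entries: [(4, -6), (6, -15), (9, 3), (12, 1), (13, -14), (15, 6), (16, -15)]
Absolute values: [6, 15, 3, 1, 14, 6, 15]
||x||_1 = sum = 60.

60


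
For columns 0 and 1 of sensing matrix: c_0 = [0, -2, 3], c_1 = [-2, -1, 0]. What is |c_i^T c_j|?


Inner product: 0*-2 + -2*-1 + 3*0
Products: [0, 2, 0]
Sum = 2.
|dot| = 2.

2


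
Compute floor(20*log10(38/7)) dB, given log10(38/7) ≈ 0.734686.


||x||/||e|| = 38/7.
log10(38/7) ≈ 0.734686.
20*log10(||x||/||e||) ≈ 20*0.734686 = 14.69372.
floor(14.69372) = 14.

14


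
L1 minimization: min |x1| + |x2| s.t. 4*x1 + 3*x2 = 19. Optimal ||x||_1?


Axis intercepts:
  x1 = 19/4, x2 = 0: L1 = 19/4
  x1 = 0, x2 = 19/3: L1 = 19/3
x* = (19/4, 0)
||x*||_1 = 19/4.

19/4
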